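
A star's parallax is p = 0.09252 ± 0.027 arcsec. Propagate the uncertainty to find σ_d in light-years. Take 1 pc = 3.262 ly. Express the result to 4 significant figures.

10.29 ly

d = 1/p, so σ_d = σ_p / p².
σ_d = 0.0270 / (0.09252)² = 0.0270 / 0.00856 = 3.1542 pc = 3.1542 × 3.262 ly = 10.289 ly.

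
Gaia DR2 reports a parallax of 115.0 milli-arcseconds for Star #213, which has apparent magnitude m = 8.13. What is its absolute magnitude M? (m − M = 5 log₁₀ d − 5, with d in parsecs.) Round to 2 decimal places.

d = 1/p = 1/0.1150″ = 8.6957 pc.
m − M = 5 log₁₀(8.6957) − 5 = 4.6965 − 5 = -0.3035.
M = m − (m − M) = 8.13 − (-0.3035) = 8.43.

M = 8.43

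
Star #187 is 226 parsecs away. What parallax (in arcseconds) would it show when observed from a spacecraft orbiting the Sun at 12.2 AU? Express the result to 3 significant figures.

0.0540 arcsec

p (arcsec) = B (AU) / d (pc).
p = 12.2 / 226 = 0.053982 arcsec.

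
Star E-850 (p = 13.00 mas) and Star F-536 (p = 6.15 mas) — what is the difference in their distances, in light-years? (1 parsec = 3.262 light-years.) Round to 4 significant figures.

279.5 ly

d_A = 1/0.01300″ = 76.923 pc; d_B = 1/0.006150″ = 162.6 pc.
|d_B − d_A| = |162.6 − 76.923| = 85.677 pc = 85.677 × 3.262 ly = 279.48 ly.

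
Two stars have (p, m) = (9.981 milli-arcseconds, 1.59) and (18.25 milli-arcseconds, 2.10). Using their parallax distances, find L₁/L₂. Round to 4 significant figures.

L₁/L₂ = 5.348

d₁ = 1/p₁ = 1/0.009981″ = 100.19 pc; d₂ = 1/p₂ = 1/0.01825″ = 54.795 pc.
M₁ = m₁ − 5 log₁₀ d₁ + 5 = 1.59 − 10.0041 + 5 = -3.4141.
M₂ = 2.10 − 8.6937 + 5 = -1.5937.
L₁/L₂ = 10^(0.4(M₂ − M₁)) = 10^(0.4 × 1.8204) = 10^0.72816 = 5.3476.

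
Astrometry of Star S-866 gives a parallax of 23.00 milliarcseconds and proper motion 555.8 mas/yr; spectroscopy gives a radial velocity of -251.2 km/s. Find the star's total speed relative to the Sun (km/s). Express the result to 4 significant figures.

d = 1/p = 1/0.02300″ = 43.478 pc.
μ = 555.8 mas/yr = 0.5558 ″/yr.
v_t = 4.740 μ d = 4.740 × 0.5558 × 43.478 = 114.54 km/s.
v = √(v_r² + v_t²) = √((-251.2)² + 114.54²) = √76220.9 = 276.08 km/s.

276.1 km/s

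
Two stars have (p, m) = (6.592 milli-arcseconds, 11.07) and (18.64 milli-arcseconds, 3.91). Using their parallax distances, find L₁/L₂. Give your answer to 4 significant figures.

d₁ = 1/p₁ = 1/0.006592″ = 151.7 pc; d₂ = 1/p₂ = 1/0.01864″ = 53.648 pc.
M₁ = m₁ − 5 log₁₀ d₁ + 5 = 11.07 − 10.9049 + 5 = 5.1651.
M₂ = 3.91 − 8.6478 + 5 = 0.2622.
L₁/L₂ = 10^(0.4(M₂ − M₁)) = 10^(0.4 × (-4.9029)) = 10^(-1.96116) = 0.010936.

L₁/L₂ = 0.01094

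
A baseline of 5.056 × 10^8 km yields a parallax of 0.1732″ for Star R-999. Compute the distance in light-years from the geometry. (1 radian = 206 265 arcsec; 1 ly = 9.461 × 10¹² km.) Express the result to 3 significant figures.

63.6 ly

θ = 0.1732″ = 0.1732/206265 = 8.3970 × 10^-7 rad.
d = B/θ = (5.056 × 10^8) / (8.3970 × 10^-7) = 6.0212 × 10^14 km = (6.0212 × 10^14) / (9.461 × 10^12) ly = 63.642 ly.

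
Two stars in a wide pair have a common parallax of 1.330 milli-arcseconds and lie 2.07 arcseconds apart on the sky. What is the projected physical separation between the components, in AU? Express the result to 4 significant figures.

1556 AU

d = 1/p = 1/0.001330″ = 751.88 pc.
At distance d (pc), an angle of θ arcsec spans θ·d AU: s = 2.07 × 751.88 = 1556.4 AU.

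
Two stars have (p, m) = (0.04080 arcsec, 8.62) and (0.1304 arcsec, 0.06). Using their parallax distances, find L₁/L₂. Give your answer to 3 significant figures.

L₁/L₂ = 0.00385

d₁ = 1/p₁ = 1/0.04080″ = 24.51 pc; d₂ = 1/p₂ = 1/0.1304″ = 7.6687 pc.
M₁ = m₁ − 5 log₁₀ d₁ + 5 = 8.62 − 6.9467 + 5 = 6.6733.
M₂ = 0.06 − 4.4236 + 5 = 0.6364.
L₁/L₂ = 10^(0.4(M₂ − M₁)) = 10^(0.4 × (-6.0369)) = 10^(-2.41476) = 0.003848.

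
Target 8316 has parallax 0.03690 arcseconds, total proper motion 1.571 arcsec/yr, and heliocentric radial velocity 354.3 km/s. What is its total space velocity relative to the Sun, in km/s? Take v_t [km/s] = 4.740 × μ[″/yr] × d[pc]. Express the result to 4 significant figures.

407.7 km/s

d = 1/p = 1/0.03690″ = 27.1 pc.
v_t = 4.740 μ d = 4.740 × 1.571 × 27.1 = 201.8 km/s.
v = √(v_r² + v_t²) = √(354.3² + 201.8²) = √166252 = 407.74 km/s.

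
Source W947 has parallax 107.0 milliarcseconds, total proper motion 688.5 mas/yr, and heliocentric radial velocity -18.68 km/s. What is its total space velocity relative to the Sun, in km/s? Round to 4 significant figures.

35.77 km/s

d = 1/p = 1/0.1070″ = 9.3458 pc.
μ = 688.5 mas/yr = 0.6885 ″/yr.
v_t = 4.740 μ d = 4.740 × 0.6885 × 9.3458 = 30.5 km/s.
v = √(v_r² + v_t²) = √((-18.68)² + 30.5²) = √1279.19 = 35.766 km/s.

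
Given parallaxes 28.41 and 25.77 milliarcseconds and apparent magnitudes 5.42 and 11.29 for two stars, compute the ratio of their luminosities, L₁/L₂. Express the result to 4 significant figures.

d₁ = 1/p₁ = 1/0.02841″ = 35.199 pc; d₂ = 1/p₂ = 1/0.02577″ = 38.805 pc.
M₁ = m₁ − 5 log₁₀ d₁ + 5 = 5.42 − 7.7327 + 5 = 2.6873.
M₂ = 11.29 − 7.9444 + 5 = 8.3456.
L₁/L₂ = 10^(0.4(M₂ − M₁)) = 10^(0.4 × 5.6583) = 10^2.26332 = 183.37.

L₁/L₂ = 183.4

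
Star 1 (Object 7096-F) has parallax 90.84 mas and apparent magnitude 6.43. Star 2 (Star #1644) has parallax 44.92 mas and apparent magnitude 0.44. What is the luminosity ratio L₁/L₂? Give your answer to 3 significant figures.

L₁/L₂ = 0.000982

d₁ = 1/p₁ = 1/0.09084″ = 11.008 pc; d₂ = 1/p₂ = 1/0.04492″ = 22.262 pc.
M₁ = m₁ − 5 log₁₀ d₁ + 5 = 6.43 − 5.2085 + 5 = 6.2215.
M₂ = 0.44 − 6.7378 + 5 = -1.2978.
L₁/L₂ = 10^(0.4(M₂ − M₁)) = 10^(0.4 × (-7.5193)) = 10^(-3.00772) = 0.00098238.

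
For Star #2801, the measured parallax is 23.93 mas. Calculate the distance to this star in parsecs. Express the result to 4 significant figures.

p = 23.93 mas = 0.02393 arcsec.
d = 1/p = 1/0.02393 = 41.789 pc.

41.79 pc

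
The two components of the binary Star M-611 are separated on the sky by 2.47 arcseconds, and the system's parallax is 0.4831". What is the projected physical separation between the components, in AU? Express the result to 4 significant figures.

d = 1/p = 1/0.4831″ = 2.07 pc.
At distance d (pc), an angle of θ arcsec spans θ·d AU: s = 2.47 × 2.07 = 5.1129 AU.

5.113 AU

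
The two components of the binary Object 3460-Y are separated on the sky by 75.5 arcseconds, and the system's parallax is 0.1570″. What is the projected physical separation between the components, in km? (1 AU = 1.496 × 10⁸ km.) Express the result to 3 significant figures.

7.19 × 10^10 km

d = 1/p = 1/0.1570″ = 6.3694 pc.
At distance d (pc), an angle of θ arcsec spans θ·d AU: s = 75.5 × 6.3694 = 480.89 AU.
= 480.89 × 1.496 × 10⁸ km = 7.1941 × 10^10 km.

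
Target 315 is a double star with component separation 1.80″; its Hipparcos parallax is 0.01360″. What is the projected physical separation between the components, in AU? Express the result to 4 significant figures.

d = 1/p = 1/0.01360″ = 73.529 pc.
At distance d (pc), an angle of θ arcsec spans θ·d AU: s = 1.80 × 73.529 = 132.35 AU.

132.4 AU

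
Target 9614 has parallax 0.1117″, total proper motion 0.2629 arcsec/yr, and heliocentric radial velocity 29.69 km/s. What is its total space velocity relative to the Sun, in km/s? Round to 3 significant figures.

31.7 km/s

d = 1/p = 1/0.1117″ = 8.9526 pc.
v_t = 4.740 μ d = 4.740 × 0.2629 × 8.9526 = 11.156 km/s.
v = √(v_r² + v_t²) = √(29.69² + 11.156²) = √1005.95 = 31.717 km/s.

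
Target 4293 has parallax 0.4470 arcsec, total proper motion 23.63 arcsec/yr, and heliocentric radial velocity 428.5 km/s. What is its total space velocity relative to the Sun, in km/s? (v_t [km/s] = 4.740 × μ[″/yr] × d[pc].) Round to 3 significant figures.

496 km/s

d = 1/p = 1/0.4470″ = 2.2371 pc.
v_t = 4.740 μ d = 4.740 × 23.63 × 2.2371 = 250.57 km/s.
v = √(v_r² + v_t²) = √(428.5² + 250.57²) = √246398 = 496.38 km/s.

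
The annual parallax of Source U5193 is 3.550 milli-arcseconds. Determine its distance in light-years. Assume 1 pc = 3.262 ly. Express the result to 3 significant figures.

919 light years

p = 3.550 milli-arcseconds = 0.003550 arcsec.
d = 1/p = 1/0.003550 = 281.69 pc.
In light-years: 281.69 × 3.262 = 918.87 ly.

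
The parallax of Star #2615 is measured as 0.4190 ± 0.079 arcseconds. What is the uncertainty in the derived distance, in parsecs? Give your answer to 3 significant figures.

d = 1/p, so σ_d = σ_p / p².
σ_d = 0.0790 / (0.4190)² = 0.0790 / 0.17556 = 0.44999 pc.

0.450 pc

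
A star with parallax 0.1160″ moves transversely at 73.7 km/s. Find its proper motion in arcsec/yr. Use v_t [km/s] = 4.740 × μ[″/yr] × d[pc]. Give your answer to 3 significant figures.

1.80 arcsec/yr

d = 1/p = 1/0.1160″ = 8.6207 pc.
μ = v_t / (4.74 d) = 73.7 / (4.74 × 8.6207) = 73.7 / 40.862 = 1.8036 ″/yr.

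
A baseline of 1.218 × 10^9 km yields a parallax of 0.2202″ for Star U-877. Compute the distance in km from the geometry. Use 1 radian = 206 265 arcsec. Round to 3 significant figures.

θ = 0.2202″ = 0.2202/206265 = 1.0676 × 10^-6 rad.
d = B/θ = (1.218 × 10^9) / (1.0676 × 10^-6) = 1.1409 × 10^15 km.

1.14 × 10^15 km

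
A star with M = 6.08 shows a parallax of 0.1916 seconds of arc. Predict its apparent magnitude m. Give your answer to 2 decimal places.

m = 4.67

d = 1/p = 1/0.1916″ = 5.2192 pc.
m − M = 5 log₁₀ d − 5 = 5 log₁₀(5.2192) − 5 = 3.5880 − 5 = -1.4120.
m = M + (m − M) = 6.08 + (-1.4120) = 4.67.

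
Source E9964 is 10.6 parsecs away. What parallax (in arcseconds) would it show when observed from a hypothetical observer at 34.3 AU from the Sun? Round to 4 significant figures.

3.236 arcsec

p (arcsec) = B (AU) / d (pc).
p = 34.3 / 10.6 = 3.2358 arcsec.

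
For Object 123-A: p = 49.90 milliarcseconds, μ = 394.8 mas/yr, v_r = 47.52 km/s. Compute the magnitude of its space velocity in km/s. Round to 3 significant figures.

d = 1/p = 1/0.04990″ = 20.04 pc.
μ = 394.8 mas/yr = 0.3948 ″/yr.
v_t = 4.740 μ d = 4.740 × 0.3948 × 20.04 = 37.502 km/s.
v = √(v_r² + v_t²) = √(47.52² + 37.502²) = √3664.55 = 60.536 km/s.

60.5 km/s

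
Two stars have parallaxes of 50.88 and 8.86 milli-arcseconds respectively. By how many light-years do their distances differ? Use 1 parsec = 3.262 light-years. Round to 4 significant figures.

304.1 ly

d_A = 1/0.05088″ = 19.654 pc; d_B = 1/0.008860″ = 112.87 pc.
|d_B − d_A| = |112.87 − 19.654| = 93.216 pc = 93.216 × 3.262 ly = 304.07 ly.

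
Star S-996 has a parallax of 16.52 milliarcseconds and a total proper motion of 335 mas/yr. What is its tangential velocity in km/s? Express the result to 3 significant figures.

d = 1/p = 1/0.01652″ = 60.533 pc.
μ = 335 mas/yr = 0.335 ″/yr.
v_t = 4.74 × μ × d = 4.74 × 0.335 × 60.533 = 96.12 km/s.

96.1 km/s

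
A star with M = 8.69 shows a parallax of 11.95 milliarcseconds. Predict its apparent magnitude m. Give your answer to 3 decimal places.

m = 13.303

d = 1/p = 1/0.01195″ = 83.682 pc.
m − M = 5 log₁₀ d − 5 = 5 log₁₀(83.682) − 5 = 9.6132 − 5 = 4.6132.
m = M + (m − M) = 8.69 + 4.6132 = 13.303.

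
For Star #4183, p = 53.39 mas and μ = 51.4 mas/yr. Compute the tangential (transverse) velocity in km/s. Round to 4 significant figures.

4.563 km/s

d = 1/p = 1/0.05339″ = 18.73 pc.
μ = 51.4 mas/yr = 0.0514 ″/yr.
v_t = 4.74 × μ × d = 4.74 × 0.0514 × 18.73 = 4.5633 km/s.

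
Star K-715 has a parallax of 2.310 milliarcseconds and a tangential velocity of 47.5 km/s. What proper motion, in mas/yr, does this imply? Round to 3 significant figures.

d = 1/p = 1/0.002310″ = 432.9 pc.
μ = v_t / (4.74 d) = 47.5 / (4.74 × 432.9) = 47.5 / 2051.9 = 0.023149 ″/yr = 23.149 mas/yr.

23.1 mas/yr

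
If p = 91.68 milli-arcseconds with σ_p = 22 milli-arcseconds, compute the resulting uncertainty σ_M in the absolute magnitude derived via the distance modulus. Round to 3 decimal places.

σ_M = 0.521 mag

M = m − 5 log₁₀ d + 5 = m + 5 log₁₀ p + 5, so ∂M/∂p = 5/(p ln 10).
σ_M = (5/ln 10) · (σ_p/p) = 2.1715 × 22/91.68 = 2.1715 × 0.23997 = 0.52109.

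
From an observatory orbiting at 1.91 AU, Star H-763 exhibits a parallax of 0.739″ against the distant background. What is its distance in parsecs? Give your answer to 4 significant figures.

2.585 pc

With baseline B (in AU) and parallax p (in arcsec), d = B/p parsecs.
d = 1.91 / 0.739 = 2.5846 pc.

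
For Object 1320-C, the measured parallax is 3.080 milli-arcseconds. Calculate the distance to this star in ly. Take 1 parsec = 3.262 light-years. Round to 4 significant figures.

1059 ly

p = 3.080 milli-arcseconds = 0.003080 arcsec.
d = 1/p = 1/0.003080 = 324.68 pc.
In light-years: 324.68 × 3.262 = 1059.1 ly.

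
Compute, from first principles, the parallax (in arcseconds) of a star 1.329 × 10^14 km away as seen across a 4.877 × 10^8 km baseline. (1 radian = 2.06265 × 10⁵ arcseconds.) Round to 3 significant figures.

0.757 arcsec

θ ≈ B/d = (4.877 × 10^8) / (1.329 × 10^14) = 3.6697 × 10^-6 rad.
In arcseconds: 3.6697 × 10^-6 × 206265 = 0.75693″.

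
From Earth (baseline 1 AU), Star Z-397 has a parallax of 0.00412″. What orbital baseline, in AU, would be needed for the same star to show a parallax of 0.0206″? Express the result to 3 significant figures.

Parallax scales linearly with baseline: p ∝ B, so B = p_target / p_Earth × 1 AU.
B = 0.0206 / 0.00412 = 5 AU.

5.00 AU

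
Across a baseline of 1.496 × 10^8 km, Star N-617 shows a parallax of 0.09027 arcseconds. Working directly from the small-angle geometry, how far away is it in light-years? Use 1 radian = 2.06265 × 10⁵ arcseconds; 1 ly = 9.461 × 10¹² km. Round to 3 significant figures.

36.1 ly

θ = 0.09027″ = 0.09027/206265 = 4.3764 × 10^-7 rad.
d = B/θ = (1.496 × 10^8) / (4.3764 × 10^-7) = 3.4183 × 10^14 km = (3.4183 × 10^14) / (9.461 × 10^12) ly = 36.13 ly.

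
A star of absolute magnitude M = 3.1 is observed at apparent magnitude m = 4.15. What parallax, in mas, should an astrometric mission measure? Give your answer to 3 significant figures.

61.7 mas

m − M = 4.15 − 3.1 = 1.05.
d = 10^((m−M)/5 + 1) = 10^1.210 = 16.218 pc.
p = 1/d = 1/16.218 = 0.06166 arcsec = 61.66 mas.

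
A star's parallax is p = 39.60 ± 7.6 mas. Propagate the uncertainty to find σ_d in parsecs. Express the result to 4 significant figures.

4.846 pc

d = 1/p, so σ_d = σ_p / p².
σ_d = 0.00760 / (0.03960)² = 0.00760 / 0.0015682 = 4.8463 pc.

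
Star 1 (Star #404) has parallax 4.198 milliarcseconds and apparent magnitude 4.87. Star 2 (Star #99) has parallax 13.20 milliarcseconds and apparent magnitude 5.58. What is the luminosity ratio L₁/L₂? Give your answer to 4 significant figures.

L₁/L₂ = 19.01

d₁ = 1/p₁ = 1/0.004198″ = 238.21 pc; d₂ = 1/p₂ = 1/0.01320″ = 75.758 pc.
M₁ = m₁ − 5 log₁₀ d₁ + 5 = 4.87 − 11.8848 + 5 = -2.0148.
M₂ = 5.58 − 9.3971 + 5 = 1.1829.
L₁/L₂ = 10^(0.4(M₂ − M₁)) = 10^(0.4 × 3.1977) = 10^1.27908 = 19.014.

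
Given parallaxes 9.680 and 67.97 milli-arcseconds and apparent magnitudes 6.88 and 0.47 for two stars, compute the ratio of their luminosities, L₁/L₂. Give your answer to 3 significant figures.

d₁ = 1/p₁ = 1/0.009680″ = 103.31 pc; d₂ = 1/p₂ = 1/0.06797″ = 14.712 pc.
M₁ = m₁ − 5 log₁₀ d₁ + 5 = 6.88 − 10.0707 + 5 = 1.8093.
M₂ = 0.47 − 5.8384 + 5 = -0.3684.
L₁/L₂ = 10^(0.4(M₂ − M₁)) = 10^(0.4 × (-2.1777)) = 10^(-0.87108) = 0.13456.

L₁/L₂ = 0.135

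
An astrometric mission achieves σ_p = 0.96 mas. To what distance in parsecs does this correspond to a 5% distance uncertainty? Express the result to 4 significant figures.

52.08 pc

σ_d/d = σ_p/p, so the condition is σ_p/p ≤ 0.05, i.e. p ≥ σ_p/0.05.
p_min = 0.96/0.05 = 19.2 mas = 0.0192 arcsec.
d_max = 1/p_min = 1/0.0192 = 52.083 pc.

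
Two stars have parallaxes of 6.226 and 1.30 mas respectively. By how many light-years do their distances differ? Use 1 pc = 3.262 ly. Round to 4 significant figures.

d_A = 1/0.006226″ = 160.62 pc; d_B = 1/0.001300″ = 769.23 pc.
|d_B − d_A| = |769.23 − 160.62| = 608.61 pc = 608.61 × 3.262 ly = 1985.3 ly.

1985 ly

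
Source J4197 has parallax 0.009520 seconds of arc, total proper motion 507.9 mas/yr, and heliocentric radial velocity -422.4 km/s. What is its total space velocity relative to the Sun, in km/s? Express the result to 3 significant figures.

492 km/s

d = 1/p = 1/0.009520″ = 105.04 pc.
μ = 507.9 mas/yr = 0.5079 ″/yr.
v_t = 4.740 μ d = 4.740 × 0.5079 × 105.04 = 252.88 km/s.
v = √(v_r² + v_t²) = √((-422.4)² + 252.88²) = √242370 = 492.31 km/s.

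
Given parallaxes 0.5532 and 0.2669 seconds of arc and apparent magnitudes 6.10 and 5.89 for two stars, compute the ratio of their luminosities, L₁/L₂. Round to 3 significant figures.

d₁ = 1/p₁ = 1/0.5532″ = 1.8077 pc; d₂ = 1/p₂ = 1/0.2669″ = 3.7467 pc.
M₁ = m₁ − 5 log₁₀ d₁ + 5 = 6.10 − 1.2856 + 5 = 9.8144.
M₂ = 5.89 − 2.8682 + 5 = 8.0218.
L₁/L₂ = 10^(0.4(M₂ − M₁)) = 10^(0.4 × (-1.7926)) = 10^(-0.71704) = 0.19185.

L₁/L₂ = 0.192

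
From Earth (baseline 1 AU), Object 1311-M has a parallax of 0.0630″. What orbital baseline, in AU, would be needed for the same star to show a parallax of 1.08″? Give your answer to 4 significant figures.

Parallax scales linearly with baseline: p ∝ B, so B = p_target / p_Earth × 1 AU.
B = 1.08 / 0.0630 = 17.143 AU.

17.14 AU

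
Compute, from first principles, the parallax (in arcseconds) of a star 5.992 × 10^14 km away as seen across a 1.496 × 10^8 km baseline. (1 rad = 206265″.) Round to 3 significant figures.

0.0515 arcsec

θ ≈ B/d = (1.496 × 10^8) / (5.992 × 10^14) = 2.4967 × 10^-7 rad.
In arcseconds: 2.4967 × 10^-7 × 206265 = 0.051498″.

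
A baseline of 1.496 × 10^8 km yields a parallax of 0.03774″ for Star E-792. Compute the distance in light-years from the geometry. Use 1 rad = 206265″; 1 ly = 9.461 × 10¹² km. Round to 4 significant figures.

86.42 ly

θ = 0.03774″ = 0.03774/206265 = 1.8297 × 10^-7 rad.
d = B/θ = (1.496 × 10^8) / (1.8297 × 10^-7) = 8.1762 × 10^14 km = (8.1762 × 10^14) / (9.461 × 10^12) ly = 86.42 ly.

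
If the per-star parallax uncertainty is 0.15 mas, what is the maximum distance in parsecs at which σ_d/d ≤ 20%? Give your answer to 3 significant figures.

1330 pc

σ_d/d = σ_p/p, so the condition is σ_p/p ≤ 0.20, i.e. p ≥ σ_p/0.20.
p_min = 0.15/0.20 = 0.75 mas = 0.00075 arcsec.
d_max = 1/p_min = 1/0.00075 = 1333.3 pc.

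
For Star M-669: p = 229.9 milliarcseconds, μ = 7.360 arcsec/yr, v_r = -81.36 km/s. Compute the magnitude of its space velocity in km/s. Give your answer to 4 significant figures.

d = 1/p = 1/0.2299″ = 4.3497 pc.
v_t = 4.740 μ d = 4.740 × 7.360 × 4.3497 = 151.75 km/s.
v = √(v_r² + v_t²) = √((-81.36)² + 151.75²) = √29647.5 = 172.18 km/s.

172.2 km/s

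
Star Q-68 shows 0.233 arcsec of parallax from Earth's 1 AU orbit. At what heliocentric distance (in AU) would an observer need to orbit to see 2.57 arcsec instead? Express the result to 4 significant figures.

Parallax scales linearly with baseline: p ∝ B, so B = p_target / p_Earth × 1 AU.
B = 2.57 / 0.233 = 11.03 AU.

11.03 AU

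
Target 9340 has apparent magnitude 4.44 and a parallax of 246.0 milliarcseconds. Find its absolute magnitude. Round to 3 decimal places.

M = 6.395

d = 1/p = 1/0.2460″ = 4.065 pc.
m − M = 5 log₁₀(4.065) − 5 = 3.0453 − 5 = -1.9547.
M = m − (m − M) = 4.44 − (-1.9547) = 6.395.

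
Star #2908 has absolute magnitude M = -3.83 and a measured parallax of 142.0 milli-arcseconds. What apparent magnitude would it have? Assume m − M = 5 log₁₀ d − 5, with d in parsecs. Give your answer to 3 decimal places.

m = -4.591

d = 1/p = 1/0.1420″ = 7.0423 pc.
m − M = 5 log₁₀ d − 5 = 5 log₁₀(7.0423) − 5 = 4.2386 − 5 = -0.7614.
m = M + (m − M) = -3.83 + (-0.7614) = -4.591.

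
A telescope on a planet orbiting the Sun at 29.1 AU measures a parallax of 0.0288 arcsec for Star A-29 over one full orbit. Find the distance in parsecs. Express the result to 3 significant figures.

1010 pc

With baseline B (in AU) and parallax p (in arcsec), d = B/p parsecs.
d = 29.1 / 0.0288 = 1010.4 pc.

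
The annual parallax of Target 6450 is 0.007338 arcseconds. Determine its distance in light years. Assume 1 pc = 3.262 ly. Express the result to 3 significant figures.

445 light years

d = 1/p = 1/0.007338 = 136.28 pc.
In light-years: 136.28 × 3.262 = 444.55 ly.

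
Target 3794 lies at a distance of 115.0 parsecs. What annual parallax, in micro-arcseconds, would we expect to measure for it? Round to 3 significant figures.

p = 1/d = 1/115 = 0.0086957 arcsec.
= 0.0086957 × 10⁶ = 8695.7 μas.

8700 μas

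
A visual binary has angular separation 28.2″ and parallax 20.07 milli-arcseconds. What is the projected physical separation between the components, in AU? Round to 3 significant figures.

d = 1/p = 1/0.02007″ = 49.826 pc.
At distance d (pc), an angle of θ arcsec spans θ·d AU: s = 28.2 × 49.826 = 1405.1 AU.

1410 AU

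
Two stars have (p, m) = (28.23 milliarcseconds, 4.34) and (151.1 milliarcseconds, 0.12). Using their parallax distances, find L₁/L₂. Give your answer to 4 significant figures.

L₁/L₂ = 0.5876

d₁ = 1/p₁ = 1/0.02823″ = 35.423 pc; d₂ = 1/p₂ = 1/0.1511″ = 6.6181 pc.
M₁ = m₁ − 5 log₁₀ d₁ + 5 = 4.34 − 7.7464 + 5 = 1.5936.
M₂ = 0.12 − 4.1037 + 5 = 1.0163.
L₁/L₂ = 10^(0.4(M₂ − M₁)) = 10^(0.4 × (-0.5773)) = 10^(-0.23092) = 0.5876.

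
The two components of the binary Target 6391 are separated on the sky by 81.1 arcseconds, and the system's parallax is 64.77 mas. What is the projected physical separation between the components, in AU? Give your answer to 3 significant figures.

1250 AU

d = 1/p = 1/0.06477″ = 15.439 pc.
At distance d (pc), an angle of θ arcsec spans θ·d AU: s = 81.1 × 15.439 = 1252.1 AU.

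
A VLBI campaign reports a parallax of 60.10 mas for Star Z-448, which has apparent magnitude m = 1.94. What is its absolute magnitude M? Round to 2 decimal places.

d = 1/p = 1/0.06010″ = 16.639 pc.
m − M = 5 log₁₀(16.639) − 5 = 6.1056 − 5 = 1.1056.
M = m − (m − M) = 1.94 − 1.1056 = 0.83.

M = 0.83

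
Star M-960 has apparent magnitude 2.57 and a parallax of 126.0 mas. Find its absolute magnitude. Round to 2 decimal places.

d = 1/p = 1/0.1260″ = 7.9365 pc.
m − M = 5 log₁₀(7.9365) − 5 = 4.4981 − 5 = -0.5019.
M = m − (m − M) = 2.57 − (-0.5019) = 3.07.

M = 3.07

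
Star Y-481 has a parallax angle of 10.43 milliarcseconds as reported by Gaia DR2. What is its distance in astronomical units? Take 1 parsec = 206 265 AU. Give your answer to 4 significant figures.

1.978 × 10^7 AU

p = 10.43 milliarcseconds = 0.01043 arcsec.
d = 1/p = 1/0.01043 = 95.877 pc.
In AU: 95.877 × 206265 = 1.9776 × 10^7 AU.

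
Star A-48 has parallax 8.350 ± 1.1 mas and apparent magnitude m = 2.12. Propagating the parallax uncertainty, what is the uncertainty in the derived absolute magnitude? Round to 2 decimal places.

σ_M = 0.29 mag

M = m − 5 log₁₀ d + 5 = m + 5 log₁₀ p + 5, so ∂M/∂p = 5/(p ln 10).
σ_M = (5/ln 10) · (σ_p/p) = 2.1715 × 1.1/8.350 = 2.1715 × 0.13174 = 0.28607.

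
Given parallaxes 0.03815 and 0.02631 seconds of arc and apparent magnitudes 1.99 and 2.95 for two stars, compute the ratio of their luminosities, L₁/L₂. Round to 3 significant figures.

L₁/L₂ = 1.15

d₁ = 1/p₁ = 1/0.03815″ = 26.212 pc; d₂ = 1/p₂ = 1/0.02631″ = 38.008 pc.
M₁ = m₁ − 5 log₁₀ d₁ + 5 = 1.99 − 7.0925 + 5 = -0.1025.
M₂ = 2.95 − 7.8994 + 5 = 0.0506.
L₁/L₂ = 10^(0.4(M₂ − M₁)) = 10^(0.4 × 0.1531) = 10^0.06124 = 1.1514.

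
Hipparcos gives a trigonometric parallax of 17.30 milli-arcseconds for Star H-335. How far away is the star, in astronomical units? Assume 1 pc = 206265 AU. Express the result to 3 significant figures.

1.19 × 10^7 AU

p = 17.30 milli-arcseconds = 0.01730 arcsec.
d = 1/p = 1/0.01730 = 57.803 pc.
In AU: 57.803 × 206265 = 1.1923 × 10^7 AU.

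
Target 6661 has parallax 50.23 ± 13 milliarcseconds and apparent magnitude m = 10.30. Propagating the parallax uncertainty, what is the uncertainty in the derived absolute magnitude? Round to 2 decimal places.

σ_M = 0.56 mag

M = m − 5 log₁₀ d + 5 = m + 5 log₁₀ p + 5, so ∂M/∂p = 5/(p ln 10).
σ_M = (5/ln 10) · (σ_p/p) = 2.1715 × 13/50.23 = 2.1715 × 0.25881 = 0.56201.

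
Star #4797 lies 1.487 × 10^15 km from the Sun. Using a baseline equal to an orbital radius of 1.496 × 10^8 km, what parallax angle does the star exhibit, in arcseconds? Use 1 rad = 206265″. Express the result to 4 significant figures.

θ ≈ B/d = (1.496 × 10^8) / (1.487 × 10^15) = 1.0061 × 10^-7 rad.
In arcseconds: 1.0061 × 10^-7 × 206265 = 0.020752″.

0.02075 arcsec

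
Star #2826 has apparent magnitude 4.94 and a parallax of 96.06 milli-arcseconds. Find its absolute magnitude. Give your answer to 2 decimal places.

d = 1/p = 1/0.09606″ = 10.41 pc.
m − M = 5 log₁₀(10.41) − 5 = 5.0873 − 5 = 0.0873.
M = m − (m − M) = 4.94 − 0.0873 = 4.85.

M = 4.85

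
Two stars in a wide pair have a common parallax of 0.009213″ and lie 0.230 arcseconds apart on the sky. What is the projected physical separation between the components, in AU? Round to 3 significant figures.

25.0 AU

d = 1/p = 1/0.009213″ = 108.54 pc.
At distance d (pc), an angle of θ arcsec spans θ·d AU: s = 0.230 × 108.54 = 24.964 AU.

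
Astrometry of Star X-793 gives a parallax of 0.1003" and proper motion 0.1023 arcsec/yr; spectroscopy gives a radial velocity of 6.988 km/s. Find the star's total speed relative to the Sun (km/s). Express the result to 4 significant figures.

8.497 km/s

d = 1/p = 1/0.1003″ = 9.9701 pc.
v_t = 4.740 μ d = 4.740 × 0.1023 × 9.9701 = 4.8345 km/s.
v = √(v_r² + v_t²) = √(6.988² + 4.8345²) = √72.2045 = 8.4973 km/s.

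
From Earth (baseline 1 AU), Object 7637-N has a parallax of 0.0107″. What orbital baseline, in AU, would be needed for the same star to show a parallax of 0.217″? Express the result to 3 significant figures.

20.3 AU

Parallax scales linearly with baseline: p ∝ B, so B = p_target / p_Earth × 1 AU.
B = 0.217 / 0.0107 = 20.28 AU.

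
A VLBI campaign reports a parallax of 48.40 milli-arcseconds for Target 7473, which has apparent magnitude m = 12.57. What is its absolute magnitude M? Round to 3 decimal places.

d = 1/p = 1/0.04840″ = 20.661 pc.
m − M = 5 log₁₀(20.661) − 5 = 6.5758 − 5 = 1.5758.
M = m − (m − M) = 12.57 − 1.5758 = 10.994.

M = 10.994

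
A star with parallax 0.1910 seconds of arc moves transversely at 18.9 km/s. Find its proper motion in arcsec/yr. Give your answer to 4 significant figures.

d = 1/p = 1/0.1910″ = 5.2356 pc.
μ = v_t / (4.74 d) = 18.9 / (4.74 × 5.2356) = 18.9 / 24.817 = 0.76157 ″/yr.

0.7616 arcsec/yr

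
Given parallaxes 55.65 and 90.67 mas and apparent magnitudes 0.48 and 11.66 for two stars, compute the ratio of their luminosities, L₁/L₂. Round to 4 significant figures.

d₁ = 1/p₁ = 1/0.05565″ = 17.969 pc; d₂ = 1/p₂ = 1/0.09067″ = 11.029 pc.
M₁ = m₁ − 5 log₁₀ d₁ + 5 = 0.48 − 6.2726 + 5 = -0.7926.
M₂ = 11.66 − 5.2127 + 5 = 11.4473.
L₁/L₂ = 10^(0.4(M₂ − M₁)) = 10^(0.4 × 12.2399) = 10^4.89596 = 78697.

L₁/L₂ = 78700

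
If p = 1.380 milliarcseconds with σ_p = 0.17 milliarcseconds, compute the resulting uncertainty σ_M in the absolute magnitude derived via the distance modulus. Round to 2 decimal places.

σ_M = 0.27 mag

M = m − 5 log₁₀ d + 5 = m + 5 log₁₀ p + 5, so ∂M/∂p = 5/(p ln 10).
σ_M = (5/ln 10) · (σ_p/p) = 2.1715 × 0.17/1.380 = 2.1715 × 0.12319 = 0.26751.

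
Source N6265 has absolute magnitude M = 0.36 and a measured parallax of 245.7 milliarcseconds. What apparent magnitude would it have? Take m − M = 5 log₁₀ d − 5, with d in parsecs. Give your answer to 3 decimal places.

m = -1.592

d = 1/p = 1/0.2457″ = 4.07 pc.
m − M = 5 log₁₀ d − 5 = 5 log₁₀(4.07) − 5 = 3.0480 − 5 = -1.9520.
m = M + (m − M) = 0.36 + (-1.9520) = -1.592.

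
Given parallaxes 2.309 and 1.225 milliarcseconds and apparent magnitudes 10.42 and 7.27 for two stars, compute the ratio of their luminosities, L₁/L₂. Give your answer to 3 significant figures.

d₁ = 1/p₁ = 1/0.002309″ = 433.09 pc; d₂ = 1/p₂ = 1/0.001225″ = 816.33 pc.
M₁ = m₁ − 5 log₁₀ d₁ + 5 = 10.42 − 13.1829 + 5 = 2.2371.
M₂ = 7.27 − 14.5593 + 5 = -2.2893.
L₁/L₂ = 10^(0.4(M₂ − M₁)) = 10^(0.4 × (-4.5264)) = 10^(-1.81056) = 0.015468.

L₁/L₂ = 0.0155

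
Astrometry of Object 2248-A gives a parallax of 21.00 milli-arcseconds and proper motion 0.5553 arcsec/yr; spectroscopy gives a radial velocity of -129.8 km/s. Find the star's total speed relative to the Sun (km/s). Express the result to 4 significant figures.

180.4 km/s

d = 1/p = 1/0.02100″ = 47.619 pc.
v_t = 4.740 μ d = 4.740 × 0.5553 × 47.619 = 125.34 km/s.
v = √(v_r² + v_t²) = √((-129.8)² + 125.34²) = √32558.2 = 180.44 km/s.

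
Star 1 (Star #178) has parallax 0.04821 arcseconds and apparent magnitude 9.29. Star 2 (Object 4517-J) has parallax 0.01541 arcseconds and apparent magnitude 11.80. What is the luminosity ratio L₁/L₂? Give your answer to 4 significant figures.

d₁ = 1/p₁ = 1/0.04821″ = 20.743 pc; d₂ = 1/p₂ = 1/0.01541″ = 64.893 pc.
M₁ = m₁ − 5 log₁₀ d₁ + 5 = 9.29 − 6.5844 + 5 = 7.7056.
M₂ = 11.80 − 9.0610 + 5 = 7.7390.
L₁/L₂ = 10^(0.4(M₂ − M₁)) = 10^(0.4 × 0.0334) = 10^0.01336 = 1.0312.

L₁/L₂ = 1.031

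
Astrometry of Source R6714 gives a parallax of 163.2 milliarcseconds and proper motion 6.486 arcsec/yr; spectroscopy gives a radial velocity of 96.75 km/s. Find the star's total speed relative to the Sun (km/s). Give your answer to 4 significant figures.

211.8 km/s

d = 1/p = 1/0.1632″ = 6.1275 pc.
v_t = 4.740 μ d = 4.740 × 6.486 × 6.1275 = 188.38 km/s.
v = √(v_r² + v_t²) = √(96.75² + 188.38²) = √44847.6 = 211.77 km/s.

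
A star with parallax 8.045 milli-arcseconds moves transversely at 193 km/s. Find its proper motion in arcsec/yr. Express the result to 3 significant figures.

d = 1/p = 1/0.008045″ = 124.3 pc.
μ = v_t / (4.74 d) = 193 / (4.74 × 124.3) = 193 / 589.18 = 0.32757 ″/yr.

0.328 arcsec/yr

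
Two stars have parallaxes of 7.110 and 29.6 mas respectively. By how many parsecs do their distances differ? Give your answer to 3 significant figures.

d_A = 1/0.007110″ = 140.65 pc; d_B = 1/0.02960″ = 33.784 pc.
|d_B − d_A| = |33.784 − 140.65| = 106.87 pc.

107 pc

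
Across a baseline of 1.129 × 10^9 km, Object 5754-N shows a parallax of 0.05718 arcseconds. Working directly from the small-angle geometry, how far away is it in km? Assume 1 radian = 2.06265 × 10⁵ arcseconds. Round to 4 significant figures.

4.073 × 10^15 km

θ = 0.05718″ = 0.05718/206265 = 2.7722 × 10^-7 rad.
d = B/θ = (1.129 × 10^9) / (2.7722 × 10^-7) = 4.0726 × 10^15 km.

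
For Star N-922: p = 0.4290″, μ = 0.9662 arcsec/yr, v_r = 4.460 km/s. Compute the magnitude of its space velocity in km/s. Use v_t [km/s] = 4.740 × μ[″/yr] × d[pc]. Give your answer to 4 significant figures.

11.57 km/s

d = 1/p = 1/0.4290″ = 2.331 pc.
v_t = 4.740 μ d = 4.740 × 0.9662 × 2.331 = 10.675 km/s.
v = √(v_r² + v_t²) = √(4.460² + 10.675²) = √133.847 = 11.569 km/s.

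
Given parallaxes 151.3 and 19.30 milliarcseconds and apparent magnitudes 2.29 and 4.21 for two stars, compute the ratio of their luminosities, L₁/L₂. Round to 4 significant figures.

d₁ = 1/p₁ = 1/0.1513″ = 6.6094 pc; d₂ = 1/p₂ = 1/0.01930″ = 51.813 pc.
M₁ = m₁ − 5 log₁₀ d₁ + 5 = 2.29 − 4.1008 + 5 = 3.1892.
M₂ = 4.21 − 8.5722 + 5 = 0.6378.
L₁/L₂ = 10^(0.4(M₂ − M₁)) = 10^(0.4 × (-2.5514)) = 10^(-1.02056) = 0.095376.

L₁/L₂ = 0.09538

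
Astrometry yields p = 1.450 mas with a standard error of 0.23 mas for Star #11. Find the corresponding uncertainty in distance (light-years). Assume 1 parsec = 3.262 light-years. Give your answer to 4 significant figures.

d = 1/p, so σ_d = σ_p / p².
σ_d = 0.000230 / (0.001450)² = 0.000230 / 0.0000021025 = 109.39 pc = 109.39 × 3.262 ly = 356.83 ly.

356.8 ly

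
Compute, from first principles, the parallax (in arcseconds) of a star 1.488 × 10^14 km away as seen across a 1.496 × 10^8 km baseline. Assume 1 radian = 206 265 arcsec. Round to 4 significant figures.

θ ≈ B/d = (1.496 × 10^8) / (1.488 × 10^14) = 1.0054 × 10^-6 rad.
In arcseconds: 1.0054 × 10^-6 × 206265 = 0.20738″.

0.2074 arcsec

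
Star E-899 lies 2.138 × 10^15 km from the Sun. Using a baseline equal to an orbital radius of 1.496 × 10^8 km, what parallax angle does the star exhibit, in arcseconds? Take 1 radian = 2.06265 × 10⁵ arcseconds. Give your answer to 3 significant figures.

θ ≈ B/d = (1.496 × 10^8) / (2.138 × 10^15) = 6.9972 × 10^-8 rad.
In arcseconds: 6.9972 × 10^-8 × 206265 = 0.014433″.

0.0144 arcsec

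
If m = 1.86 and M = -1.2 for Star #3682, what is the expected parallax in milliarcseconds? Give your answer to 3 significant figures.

m − M = 1.86 − (-1.2) = 3.06.
d = 10^((m−M)/5 + 1) = 10^1.612 = 40.926 pc.
p = 1/d = 1/40.926 = 0.024434 arcsec = 24.434 mas.

24.4 mas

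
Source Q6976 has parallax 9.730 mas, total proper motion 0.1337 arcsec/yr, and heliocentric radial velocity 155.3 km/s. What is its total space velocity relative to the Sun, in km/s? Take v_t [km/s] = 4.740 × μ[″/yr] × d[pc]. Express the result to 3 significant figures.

168 km/s

d = 1/p = 1/0.009730″ = 102.77 pc.
v_t = 4.740 μ d = 4.740 × 0.1337 × 102.77 = 65.129 km/s.
v = √(v_r² + v_t²) = √(155.3² + 65.129²) = √28359.9 = 168.4 km/s.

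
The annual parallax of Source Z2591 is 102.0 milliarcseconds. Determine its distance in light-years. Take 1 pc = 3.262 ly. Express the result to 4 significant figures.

31.98 light years

p = 102.0 milliarcseconds = 0.1020 arcsec.
d = 1/p = 1/0.1020 = 9.8039 pc.
In light-years: 9.8039 × 3.262 = 31.98 ly.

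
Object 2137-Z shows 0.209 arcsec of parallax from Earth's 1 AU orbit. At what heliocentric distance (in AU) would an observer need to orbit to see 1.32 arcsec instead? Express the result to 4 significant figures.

6.316 AU

Parallax scales linearly with baseline: p ∝ B, so B = p_target / p_Earth × 1 AU.
B = 1.32 / 0.209 = 6.3158 AU.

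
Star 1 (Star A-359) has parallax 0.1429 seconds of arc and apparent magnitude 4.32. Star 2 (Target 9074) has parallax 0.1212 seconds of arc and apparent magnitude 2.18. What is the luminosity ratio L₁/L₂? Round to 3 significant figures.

L₁/L₂ = 0.100

d₁ = 1/p₁ = 1/0.1429″ = 6.9979 pc; d₂ = 1/p₂ = 1/0.1212″ = 8.2508 pc.
M₁ = m₁ − 5 log₁₀ d₁ + 5 = 4.32 − 4.2248 + 5 = 5.0952.
M₂ = 2.18 − 4.5825 + 5 = 2.5975.
L₁/L₂ = 10^(0.4(M₂ − M₁)) = 10^(0.4 × (-2.4977)) = 10^(-0.99908) = 0.10021.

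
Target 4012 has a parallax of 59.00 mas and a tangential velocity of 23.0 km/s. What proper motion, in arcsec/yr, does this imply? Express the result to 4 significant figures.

0.2863 arcsec/yr

d = 1/p = 1/0.05900″ = 16.949 pc.
μ = v_t / (4.74 d) = 23.0 / (4.74 × 16.949) = 23.0 / 80.338 = 0.28629 ″/yr.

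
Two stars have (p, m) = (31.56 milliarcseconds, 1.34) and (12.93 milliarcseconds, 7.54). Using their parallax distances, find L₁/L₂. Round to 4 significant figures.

L₁/L₂ = 50.69

d₁ = 1/p₁ = 1/0.03156″ = 31.686 pc; d₂ = 1/p₂ = 1/0.01293″ = 77.34 pc.
M₁ = m₁ − 5 log₁₀ d₁ + 5 = 1.34 − 7.5043 + 5 = -1.1643.
M₂ = 7.54 − 9.4420 + 5 = 3.0980.
L₁/L₂ = 10^(0.4(M₂ − M₁)) = 10^(0.4 × 4.2623) = 10^1.70492 = 50.69.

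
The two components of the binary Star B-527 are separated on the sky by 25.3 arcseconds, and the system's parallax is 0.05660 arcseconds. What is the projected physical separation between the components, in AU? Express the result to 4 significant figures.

447.0 AU

d = 1/p = 1/0.05660″ = 17.668 pc.
At distance d (pc), an angle of θ arcsec spans θ·d AU: s = 25.3 × 17.668 = 447 AU.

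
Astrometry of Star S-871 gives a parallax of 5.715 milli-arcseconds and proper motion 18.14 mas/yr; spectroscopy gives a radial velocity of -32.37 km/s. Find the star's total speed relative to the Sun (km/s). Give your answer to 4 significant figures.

35.70 km/s

d = 1/p = 1/0.005715″ = 174.98 pc.
μ = 18.14 mas/yr = 0.01814 ″/yr.
v_t = 4.740 μ d = 4.740 × 0.01814 × 174.98 = 15.045 km/s.
v = √(v_r² + v_t²) = √((-32.37)² + 15.045²) = √1274.17 = 35.696 km/s.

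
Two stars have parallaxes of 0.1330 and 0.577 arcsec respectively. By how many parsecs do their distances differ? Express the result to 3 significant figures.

5.79 pc

d_A = 1/0.1330″ = 7.5188 pc; d_B = 1/0.5770″ = 1.7331 pc.
|d_B − d_A| = |1.7331 − 7.5188| = 5.7857 pc.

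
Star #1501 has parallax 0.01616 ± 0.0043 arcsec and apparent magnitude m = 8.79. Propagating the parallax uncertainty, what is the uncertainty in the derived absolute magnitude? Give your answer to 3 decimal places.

σ_M = 0.578 mag

M = m − 5 log₁₀ d + 5 = m + 5 log₁₀ p + 5, so ∂M/∂p = 5/(p ln 10).
σ_M = (5/ln 10) · (σ_p/p) = 2.1715 × 0.0043/0.01616 = 2.1715 × 0.26609 = 0.57781.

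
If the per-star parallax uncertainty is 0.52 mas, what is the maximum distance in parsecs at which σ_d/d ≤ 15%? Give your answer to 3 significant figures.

σ_d/d = σ_p/p, so the condition is σ_p/p ≤ 0.15, i.e. p ≥ σ_p/0.15.
p_min = 0.52/0.15 = 3.4667 mas = 0.0034667 arcsec.
d_max = 1/p_min = 1/0.0034667 = 288.46 pc.

288 pc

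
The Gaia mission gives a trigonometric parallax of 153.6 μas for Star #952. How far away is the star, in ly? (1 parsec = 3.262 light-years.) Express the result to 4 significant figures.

21240 ly

p = 153.6 μas = 0.0001536 arcsec.
d = 1/p = 1/0.0001536 = 6510.4 pc.
In light-years: 6510.4 × 3.262 = 21237 ly.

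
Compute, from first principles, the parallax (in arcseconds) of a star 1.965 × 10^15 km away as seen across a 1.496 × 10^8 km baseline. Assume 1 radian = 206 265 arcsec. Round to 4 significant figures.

0.01570 arcsec

θ ≈ B/d = (1.496 × 10^8) / (1.965 × 10^15) = 7.6132 × 10^-8 rad.
In arcseconds: 7.6132 × 10^-8 × 206265 = 0.015703″.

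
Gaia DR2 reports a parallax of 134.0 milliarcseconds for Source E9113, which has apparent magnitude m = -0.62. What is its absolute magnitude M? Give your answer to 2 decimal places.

d = 1/p = 1/0.1340″ = 7.4627 pc.
m − M = 5 log₁₀(7.4627) − 5 = 4.3645 − 5 = -0.6355.
M = m − (m − M) = -0.62 − (-0.6355) = 0.02.

M = 0.02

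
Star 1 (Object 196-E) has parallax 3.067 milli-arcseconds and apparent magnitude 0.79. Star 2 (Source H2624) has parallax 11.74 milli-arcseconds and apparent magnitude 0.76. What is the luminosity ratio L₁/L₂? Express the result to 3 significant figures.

L₁/L₂ = 14.3

d₁ = 1/p₁ = 1/0.003067″ = 326.05 pc; d₂ = 1/p₂ = 1/0.01174″ = 85.179 pc.
M₁ = m₁ − 5 log₁₀ d₁ + 5 = 0.79 − 12.5664 + 5 = -6.7764.
M₂ = 0.76 − 9.6517 + 5 = -3.8917.
L₁/L₂ = 10^(0.4(M₂ − M₁)) = 10^(0.4 × 2.8847) = 10^1.15388 = 14.252.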